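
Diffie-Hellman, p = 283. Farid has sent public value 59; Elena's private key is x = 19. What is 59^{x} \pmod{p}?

Shared key K = 59^19 mod 283.
59^1 ≡ 59 (mod 283)
59^2 = (59^1)^2 ≡ 59^2 = 3481 ≡ 85 (mod 283)
59^4 = (59^2)^2 ≡ 85^2 = 7225 ≡ 150 (mod 283)
59^8 = (59^4)^2 ≡ 150^2 = 22500 ≡ 143 (mod 283)
59^16 = (59^8)^2 ≡ 143^2 = 20449 ≡ 73 (mod 283)
59^19 = 59^16 · 59^2 · 59^1 ≡ 73 · 85 · 59 ≡ 176 (mod 283).

176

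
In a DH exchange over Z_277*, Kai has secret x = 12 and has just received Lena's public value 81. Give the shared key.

213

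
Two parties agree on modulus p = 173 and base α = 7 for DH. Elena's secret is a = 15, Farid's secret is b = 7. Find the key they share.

Elena sends A = α^a mod p = 7^15 mod 173.
7^1 ≡ 7 (mod 173)
7^2 = (7^1)^2 ≡ 7^2 = 49 ≡ 49 (mod 173)
7^4 = (7^2)^2 ≡ 49^2 = 2401 ≡ 152 (mod 173)
7^8 = (7^4)^2 ≡ 152^2 = 23104 ≡ 95 (mod 173)
7^15 = 7^8 · 7^4 · 7^2 · 7^1 ≡ 95 · 152 · 49 · 7 ≡ 103 (mod 173).
So A = 103. Farid then computes K = A^b mod p = 103^7 mod 173.
103^1 ≡ 103 (mod 173)
103^2 = (103^1)^2 ≡ 103^2 = 10609 ≡ 56 (mod 173)
103^4 = (103^2)^2 ≡ 56^2 = 3136 ≡ 22 (mod 173)
103^7 = 103^4 · 103^2 · 103^1 ≡ 22 · 56 · 103 ≡ 87 (mod 173).

87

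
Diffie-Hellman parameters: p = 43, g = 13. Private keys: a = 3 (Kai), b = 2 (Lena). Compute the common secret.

Kai sends A = g^a mod p = 13^3 mod 43.
13^1 ≡ 13 (mod 43)
13^2 = (13^1)^2 ≡ 13^2 = 169 ≡ 40 (mod 43)
13^3 = 13^2 · 13^1 ≡ 40 · 13 ≡ 4 (mod 43).
So A = 4. Lena then computes K = A^b mod p = 4^2 mod 43.
4^1 ≡ 4 (mod 43)
4^2 = (4^1)^2 ≡ 4^2 = 16 ≡ 16 (mod 43)

16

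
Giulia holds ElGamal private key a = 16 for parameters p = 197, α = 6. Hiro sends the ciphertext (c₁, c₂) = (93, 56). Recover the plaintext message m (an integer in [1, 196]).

80

Shared mask s = c₁^a mod p = 93^16 mod 197.
93^1 ≡ 93 (mod 197)
93^2 = (93^1)^2 ≡ 93^2 = 8649 ≡ 178 (mod 197)
93^4 = (93^2)^2 ≡ 178^2 = 31684 ≡ 164 (mod 197)
93^8 = (93^4)^2 ≡ 164^2 = 26896 ≡ 104 (mod 197)
93^16 = (93^8)^2 ≡ 104^2 = 10816 ≡ 178 (mod 197)
So s = 178; s⁻¹ ≡ 114 (mod 197).
m = c₂ · s⁻¹ mod 197 = 56 · 114 mod 197 = 80.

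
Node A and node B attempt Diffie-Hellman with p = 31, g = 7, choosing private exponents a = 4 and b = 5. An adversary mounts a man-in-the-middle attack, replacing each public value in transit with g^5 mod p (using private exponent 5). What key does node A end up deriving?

Node A receives an adversary's public value M = 7^5 mod 31 instead of the honest one.
7^1 ≡ 7 (mod 31)
7^2 = (7^1)^2 ≡ 7^2 = 49 ≡ 18 (mod 31)
7^4 = (7^2)^2 ≡ 18^2 = 324 ≡ 14 (mod 31)
7^5 = 7^4 · 7^1 ≡ 14 · 7 ≡ 5 (mod 31).
So M = 5. Node A computes K = M^4 mod 31.
5^1 ≡ 5 (mod 31)
5^2 = (5^1)^2 ≡ 5^2 = 25 ≡ 25 (mod 31)
5^4 = (5^2)^2 ≡ 25^2 = 625 ≡ 5 (mod 31)

5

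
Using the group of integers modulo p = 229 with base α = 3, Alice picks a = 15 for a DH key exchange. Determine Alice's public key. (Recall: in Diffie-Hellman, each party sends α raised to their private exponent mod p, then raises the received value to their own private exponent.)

Public value = 3^15 mod 229.
3^1 ≡ 3 (mod 229)
3^2 = (3^1)^2 ≡ 3^2 = 9 ≡ 9 (mod 229)
3^4 = (3^2)^2 ≡ 9^2 = 81 ≡ 81 (mod 229)
3^8 = (3^4)^2 ≡ 81^2 = 6561 ≡ 149 (mod 229)
3^15 = 3^8 · 3^4 · 3^2 · 3^1 ≡ 149 · 81 · 9 · 3 ≡ 225 (mod 229).

225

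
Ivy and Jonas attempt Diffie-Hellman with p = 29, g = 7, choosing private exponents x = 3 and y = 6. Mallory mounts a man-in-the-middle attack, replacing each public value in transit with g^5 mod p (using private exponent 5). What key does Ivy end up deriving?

7

Ivy receives Mallory's public value M = 7^5 mod 29 instead of the honest one.
7^1 ≡ 7 (mod 29)
7^2 = (7^1)^2 ≡ 7^2 = 49 ≡ 20 (mod 29)
7^4 = (7^2)^2 ≡ 20^2 = 400 ≡ 23 (mod 29)
7^5 = 7^4 · 7^1 ≡ 23 · 7 ≡ 16 (mod 29).
So M = 16. Ivy computes K = M^3 mod 29.
16^1 ≡ 16 (mod 29)
16^2 = (16^1)^2 ≡ 16^2 = 256 ≡ 24 (mod 29)
16^3 = 16^2 · 16^1 ≡ 24 · 16 ≡ 7 (mod 29).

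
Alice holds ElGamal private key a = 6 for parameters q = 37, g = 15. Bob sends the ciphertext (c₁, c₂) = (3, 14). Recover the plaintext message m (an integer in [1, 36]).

Shared mask s = c₁^a mod q = 3^6 mod 37.
3^1 ≡ 3 (mod 37)
3^2 = (3^1)^2 ≡ 3^2 = 9 ≡ 9 (mod 37)
3^4 = (3^2)^2 ≡ 9^2 = 81 ≡ 7 (mod 37)
3^6 = 3^4 · 3^2 ≡ 7 · 9 ≡ 26 (mod 37).
So s = 26; s⁻¹ ≡ 10 (mod 37).
m = c₂ · s⁻¹ mod 37 = 14 · 10 mod 37 = 29.

29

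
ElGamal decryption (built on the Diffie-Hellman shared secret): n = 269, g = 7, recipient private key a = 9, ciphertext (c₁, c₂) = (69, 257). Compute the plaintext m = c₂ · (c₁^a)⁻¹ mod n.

Shared mask s = c₁^a mod n = 69^9 mod 269.
69^1 ≡ 69 (mod 269)
69^2 = (69^1)^2 ≡ 69^2 = 4761 ≡ 188 (mod 269)
69^4 = (69^2)^2 ≡ 188^2 = 35344 ≡ 105 (mod 269)
69^8 = (69^4)^2 ≡ 105^2 = 11025 ≡ 265 (mod 269)
69^9 = 69^8 · 69^1 ≡ 265 · 69 ≡ 262 (mod 269).
So s = 262; s⁻¹ ≡ 192 (mod 269).
m = c₂ · s⁻¹ mod 269 = 257 · 192 mod 269 = 117.

117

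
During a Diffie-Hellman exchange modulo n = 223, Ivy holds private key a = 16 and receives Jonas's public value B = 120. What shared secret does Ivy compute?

Shared key K = 120^16 mod 223.
120^1 ≡ 120 (mod 223)
120^2 = (120^1)^2 ≡ 120^2 = 14400 ≡ 128 (mod 223)
120^4 = (120^2)^2 ≡ 128^2 = 16384 ≡ 105 (mod 223)
120^8 = (120^4)^2 ≡ 105^2 = 11025 ≡ 98 (mod 223)
120^16 = (120^8)^2 ≡ 98^2 = 9604 ≡ 15 (mod 223)

15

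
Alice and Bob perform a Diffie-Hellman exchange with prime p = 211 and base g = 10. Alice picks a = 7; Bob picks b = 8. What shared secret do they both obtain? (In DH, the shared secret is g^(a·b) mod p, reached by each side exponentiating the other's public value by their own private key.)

Alice sends A = g^a mod p = 10^7 mod 211.
10^1 ≡ 10 (mod 211)
10^2 = (10^1)^2 ≡ 10^2 = 100 ≡ 100 (mod 211)
10^4 = (10^2)^2 ≡ 100^2 = 10000 ≡ 83 (mod 211)
10^7 = 10^4 · 10^2 · 10^1 ≡ 83 · 100 · 10 ≡ 77 (mod 211).
So A = 77. Bob then computes K = A^b mod p = 77^8 mod 211.
77^1 ≡ 77 (mod 211)
77^2 = (77^1)^2 ≡ 77^2 = 5929 ≡ 21 (mod 211)
77^4 = (77^2)^2 ≡ 21^2 = 441 ≡ 19 (mod 211)
77^8 = (77^4)^2 ≡ 19^2 = 361 ≡ 150 (mod 211)

150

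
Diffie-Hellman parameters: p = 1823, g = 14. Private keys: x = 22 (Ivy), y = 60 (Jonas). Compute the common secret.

885

Jonas sends B = g^y mod p = 14^60 mod 1823.
14^1 ≡ 14 (mod 1823)
14^2 = (14^1)^2 ≡ 14^2 = 196 ≡ 196 (mod 1823)
14^4 = (14^2)^2 ≡ 196^2 = 38416 ≡ 133 (mod 1823)
14^8 = (14^4)^2 ≡ 133^2 = 17689 ≡ 1282 (mod 1823)
14^16 = (14^8)^2 ≡ 1282^2 = 1643524 ≡ 1001 (mod 1823)
14^32 = (14^16)^2 ≡ 1001^2 = 1002001 ≡ 1174 (mod 1823)
14^60 = 14^32 · 14^16 · 14^8 · 14^4 ≡ 1174 · 1001 · 1282 · 133 ≡ 686 (mod 1823).
So B = 686. Ivy then computes K = B^x mod p = 686^22 mod 1823.
686^1 ≡ 686 (mod 1823)
686^2 = (686^1)^2 ≡ 686^2 = 470596 ≡ 262 (mod 1823)
686^4 = (686^2)^2 ≡ 262^2 = 68644 ≡ 1193 (mod 1823)
686^8 = (686^4)^2 ≡ 1193^2 = 1423249 ≡ 1309 (mod 1823)
686^16 = (686^8)^2 ≡ 1309^2 = 1713481 ≡ 1684 (mod 1823)
686^22 = 686^16 · 686^4 · 686^2 ≡ 1684 · 1193 · 262 ≡ 885 (mod 1823).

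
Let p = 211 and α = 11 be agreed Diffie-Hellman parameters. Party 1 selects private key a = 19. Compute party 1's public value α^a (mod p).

109

Public value = 11^19 (mod 211).
11^1 ≡ 11 (mod 211)
11^2 = (11^1)^2 ≡ 11^2 = 121 ≡ 121 (mod 211)
11^4 = (11^2)^2 ≡ 121^2 = 14641 ≡ 82 (mod 211)
11^8 = (11^4)^2 ≡ 82^2 = 6724 ≡ 183 (mod 211)
11^16 = (11^8)^2 ≡ 183^2 = 33489 ≡ 151 (mod 211)
11^19 = 11^16 · 11^2 · 11^1 ≡ 151 · 121 · 11 ≡ 109 (mod 211).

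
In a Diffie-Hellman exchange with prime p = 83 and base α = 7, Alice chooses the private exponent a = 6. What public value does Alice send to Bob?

Public value = 7^6 mod 83.
7^1 ≡ 7 (mod 83)
7^2 = (7^1)^2 ≡ 7^2 = 49 ≡ 49 (mod 83)
7^4 = (7^2)^2 ≡ 49^2 = 2401 ≡ 77 (mod 83)
7^6 = 7^4 · 7^2 ≡ 77 · 49 ≡ 38 (mod 83).

38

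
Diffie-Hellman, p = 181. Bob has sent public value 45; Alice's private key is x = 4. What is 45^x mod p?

Shared key K = 45^4 mod 181.
45^1 ≡ 45 (mod 181)
45^2 = (45^1)^2 ≡ 45^2 = 2025 ≡ 34 (mod 181)
45^4 = (45^2)^2 ≡ 34^2 = 1156 ≡ 70 (mod 181)

70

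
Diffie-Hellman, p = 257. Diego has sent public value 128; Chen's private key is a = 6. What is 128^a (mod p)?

Shared key K = 128^6 mod 257.
128^1 ≡ 128 (mod 257)
128^2 = (128^1)^2 ≡ 128^2 = 16384 ≡ 193 (mod 257)
128^4 = (128^2)^2 ≡ 193^2 = 37249 ≡ 241 (mod 257)
128^6 = 128^4 · 128^2 ≡ 241 · 193 ≡ 253 (mod 257).

253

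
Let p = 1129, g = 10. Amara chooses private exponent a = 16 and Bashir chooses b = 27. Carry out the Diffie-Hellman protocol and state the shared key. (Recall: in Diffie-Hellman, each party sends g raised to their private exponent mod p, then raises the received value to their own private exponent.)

Bashir sends B = g^b mod p = 10^27 mod 1129.
10^1 ≡ 10 (mod 1129)
10^2 = (10^1)^2 ≡ 10^2 = 100 ≡ 100 (mod 1129)
10^4 = (10^2)^2 ≡ 100^2 = 10000 ≡ 968 (mod 1129)
10^8 = (10^4)^2 ≡ 968^2 = 937024 ≡ 1083 (mod 1129)
10^16 = (10^8)^2 ≡ 1083^2 = 1172889 ≡ 987 (mod 1129)
10^27 = 10^16 · 10^8 · 10^2 · 10^1 ≡ 987 · 1083 · 100 · 10 ≡ 735 (mod 1129).
So B = 735. Amara then computes K = B^a mod p = 735^16 mod 1129.
735^1 ≡ 735 (mod 1129)
735^2 = (735^1)^2 ≡ 735^2 = 540225 ≡ 563 (mod 1129)
735^4 = (735^2)^2 ≡ 563^2 = 316969 ≡ 849 (mod 1129)
735^8 = (735^4)^2 ≡ 849^2 = 720801 ≡ 499 (mod 1129)
735^16 = (735^8)^2 ≡ 499^2 = 249001 ≡ 621 (mod 1129)

621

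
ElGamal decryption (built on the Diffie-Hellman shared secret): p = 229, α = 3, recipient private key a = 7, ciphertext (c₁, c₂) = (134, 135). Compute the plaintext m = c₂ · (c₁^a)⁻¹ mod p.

Shared mask s = c₁^a mod p = 134^7 mod 229.
134^1 ≡ 134 (mod 229)
134^2 = (134^1)^2 ≡ 134^2 = 17956 ≡ 94 (mod 229)
134^4 = (134^2)^2 ≡ 94^2 = 8836 ≡ 134 (mod 229)
134^7 = 134^4 · 134^2 · 134^1 ≡ 134 · 94 · 134 ≡ 134 (mod 229).
So s = 134; s⁻¹ ≡ 94 (mod 229).
m = c₂ · s⁻¹ mod 229 = 135 · 94 mod 229 = 95.

95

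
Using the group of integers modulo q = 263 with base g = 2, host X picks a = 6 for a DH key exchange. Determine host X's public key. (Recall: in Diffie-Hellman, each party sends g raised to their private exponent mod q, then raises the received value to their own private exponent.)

Public value = 2^6 mod 263.
2^1 ≡ 2 (mod 263)
2^2 = (2^1)^2 ≡ 2^2 = 4 ≡ 4 (mod 263)
2^4 = (2^2)^2 ≡ 4^2 = 16 ≡ 16 (mod 263)
2^6 = 2^4 · 2^2 ≡ 16 · 4 ≡ 64 (mod 263).

64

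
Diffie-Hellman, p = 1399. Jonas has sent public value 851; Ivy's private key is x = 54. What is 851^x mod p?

266

Shared key K = 851^54 mod 1399.
851^1 ≡ 851 (mod 1399)
851^2 = (851^1)^2 ≡ 851^2 = 724201 ≡ 918 (mod 1399)
851^4 = (851^2)^2 ≡ 918^2 = 842724 ≡ 526 (mod 1399)
851^8 = (851^4)^2 ≡ 526^2 = 276676 ≡ 1073 (mod 1399)
851^16 = (851^8)^2 ≡ 1073^2 = 1151329 ≡ 1351 (mod 1399)
851^32 = (851^16)^2 ≡ 1351^2 = 1825201 ≡ 905 (mod 1399)
851^54 = 851^32 · 851^16 · 851^4 · 851^2 ≡ 905 · 1351 · 526 · 918 ≡ 266 (mod 1399).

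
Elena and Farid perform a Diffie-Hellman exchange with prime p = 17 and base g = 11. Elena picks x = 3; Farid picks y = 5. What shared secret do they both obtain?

14

Elena sends A = g^x mod p = 11^3 mod 17.
11^1 ≡ 11 (mod 17)
11^2 = (11^1)^2 ≡ 11^2 = 121 ≡ 2 (mod 17)
11^3 = 11^2 · 11^1 ≡ 2 · 11 ≡ 5 (mod 17).
So A = 5. Farid then computes K = A^y mod p = 5^5 mod 17.
5^1 ≡ 5 (mod 17)
5^2 = (5^1)^2 ≡ 5^2 = 25 ≡ 8 (mod 17)
5^4 = (5^2)^2 ≡ 8^2 = 64 ≡ 13 (mod 17)
5^5 = 5^4 · 5^1 ≡ 13 · 5 ≡ 14 (mod 17).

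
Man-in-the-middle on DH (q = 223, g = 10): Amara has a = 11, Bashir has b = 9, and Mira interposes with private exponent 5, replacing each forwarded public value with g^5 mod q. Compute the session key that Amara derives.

80

Amara receives Mira's public value M = 10^5 mod 223 instead of the honest one.
10^1 ≡ 10 (mod 223)
10^2 = (10^1)^2 ≡ 10^2 = 100 ≡ 100 (mod 223)
10^4 = (10^2)^2 ≡ 100^2 = 10000 ≡ 188 (mod 223)
10^5 = 10^4 · 10^1 ≡ 188 · 10 ≡ 96 (mod 223).
So M = 96. Amara computes K = M^11 mod 223.
96^1 ≡ 96 (mod 223)
96^2 = (96^1)^2 ≡ 96^2 = 9216 ≡ 73 (mod 223)
96^4 = (96^2)^2 ≡ 73^2 = 5329 ≡ 200 (mod 223)
96^8 = (96^4)^2 ≡ 200^2 = 40000 ≡ 83 (mod 223)
96^11 = 96^8 · 96^2 · 96^1 ≡ 83 · 73 · 96 ≡ 80 (mod 223).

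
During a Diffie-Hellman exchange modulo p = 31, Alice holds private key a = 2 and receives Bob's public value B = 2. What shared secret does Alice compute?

Shared key K = 2^2 mod 31.
2^1 ≡ 2 (mod 31)
2^2 = (2^1)^2 ≡ 2^2 = 4 ≡ 4 (mod 31)

4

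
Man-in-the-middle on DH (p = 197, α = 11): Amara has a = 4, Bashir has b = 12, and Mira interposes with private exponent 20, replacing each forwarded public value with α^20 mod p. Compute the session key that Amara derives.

Amara receives Mira's public value M = 11^20 mod 197 instead of the honest one.
11^1 ≡ 11 (mod 197)
11^2 = (11^1)^2 ≡ 11^2 = 121 ≡ 121 (mod 197)
11^4 = (11^2)^2 ≡ 121^2 = 14641 ≡ 63 (mod 197)
11^8 = (11^4)^2 ≡ 63^2 = 3969 ≡ 29 (mod 197)
11^16 = (11^8)^2 ≡ 29^2 = 841 ≡ 53 (mod 197)
11^20 = 11^16 · 11^4 ≡ 53 · 63 ≡ 187 (mod 197).
So M = 187. Amara computes K = M^4 mod 197.
187^1 ≡ 187 (mod 197)
187^2 = (187^1)^2 ≡ 187^2 = 34969 ≡ 100 (mod 197)
187^4 = (187^2)^2 ≡ 100^2 = 10000 ≡ 150 (mod 197)

150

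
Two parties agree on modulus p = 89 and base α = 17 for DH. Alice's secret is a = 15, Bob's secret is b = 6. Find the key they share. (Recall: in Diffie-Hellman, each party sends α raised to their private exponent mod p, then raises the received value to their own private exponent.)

Bob sends B = α^b mod p = 17^6 mod 89.
17^1 ≡ 17 (mod 89)
17^2 = (17^1)^2 ≡ 17^2 = 289 ≡ 22 (mod 89)
17^4 = (17^2)^2 ≡ 22^2 = 484 ≡ 39 (mod 89)
17^6 = 17^4 · 17^2 ≡ 39 · 22 ≡ 57 (mod 89).
So B = 57. Alice then computes K = B^a mod p = 57^15 mod 89.
57^1 ≡ 57 (mod 89)
57^2 = (57^1)^2 ≡ 57^2 = 3249 ≡ 45 (mod 89)
57^4 = (57^2)^2 ≡ 45^2 = 2025 ≡ 67 (mod 89)
57^8 = (57^4)^2 ≡ 67^2 = 4489 ≡ 39 (mod 89)
57^15 = 57^8 · 57^4 · 57^2 · 57^1 ≡ 39 · 67 · 45 · 57 ≡ 22 (mod 89).

22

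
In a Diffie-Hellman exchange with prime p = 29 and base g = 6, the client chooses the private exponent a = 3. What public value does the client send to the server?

Public value = 6^{3} \pmod{29}.
6^1 ≡ 6 (mod 29)
6^2 = (6^1)^2 ≡ 6^2 = 36 ≡ 7 (mod 29)
6^3 = 6^2 · 6^1 ≡ 7 · 6 ≡ 13 (mod 29).

13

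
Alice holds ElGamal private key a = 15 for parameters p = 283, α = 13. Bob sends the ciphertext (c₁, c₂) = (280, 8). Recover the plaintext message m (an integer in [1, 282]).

Shared mask s = c₁^a mod p = 280^15 mod 283.
280^1 ≡ 280 (mod 283)
280^2 = (280^1)^2 ≡ 280^2 = 78400 ≡ 9 (mod 283)
280^4 = (280^2)^2 ≡ 9^2 = 81 ≡ 81 (mod 283)
280^8 = (280^4)^2 ≡ 81^2 = 6561 ≡ 52 (mod 283)
280^15 = 280^8 · 280^4 · 280^2 · 280^1 ≡ 52 · 81 · 9 · 280 ≡ 42 (mod 283).
So s = 42; s⁻¹ ≡ 155 (mod 283).
m = c₂ · s⁻¹ mod 283 = 8 · 155 mod 283 = 108.

108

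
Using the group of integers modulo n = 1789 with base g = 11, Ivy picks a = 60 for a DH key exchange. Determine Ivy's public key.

Public value = 11^60 mod 1789.
11^1 ≡ 11 (mod 1789)
11^2 = (11^1)^2 ≡ 11^2 = 121 ≡ 121 (mod 1789)
11^4 = (11^2)^2 ≡ 121^2 = 14641 ≡ 329 (mod 1789)
11^8 = (11^4)^2 ≡ 329^2 = 108241 ≡ 901 (mod 1789)
11^16 = (11^8)^2 ≡ 901^2 = 811801 ≡ 1384 (mod 1789)
11^32 = (11^16)^2 ≡ 1384^2 = 1915456 ≡ 1226 (mod 1789)
11^60 = 11^32 · 11^16 · 11^8 · 11^4 ≡ 1226 · 1384 · 901 · 329 ≡ 1132 (mod 1789).

1132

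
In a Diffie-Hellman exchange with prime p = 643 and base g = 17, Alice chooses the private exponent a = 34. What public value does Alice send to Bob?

Public value = 17^34 (mod 643).
17^1 ≡ 17 (mod 643)
17^2 = (17^1)^2 ≡ 17^2 = 289 ≡ 289 (mod 643)
17^4 = (17^2)^2 ≡ 289^2 = 83521 ≡ 574 (mod 643)
17^8 = (17^4)^2 ≡ 574^2 = 329476 ≡ 260 (mod 643)
17^16 = (17^8)^2 ≡ 260^2 = 67600 ≡ 85 (mod 643)
17^32 = (17^16)^2 ≡ 85^2 = 7225 ≡ 152 (mod 643)
17^34 = 17^32 · 17^2 ≡ 152 · 289 ≡ 204 (mod 643).

204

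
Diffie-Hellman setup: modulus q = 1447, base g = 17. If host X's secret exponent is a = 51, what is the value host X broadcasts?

512

Public value = 17^51 mod 1447.
17^1 ≡ 17 (mod 1447)
17^2 = (17^1)^2 ≡ 17^2 = 289 ≡ 289 (mod 1447)
17^4 = (17^2)^2 ≡ 289^2 = 83521 ≡ 1042 (mod 1447)
17^8 = (17^4)^2 ≡ 1042^2 = 1085764 ≡ 514 (mod 1447)
17^16 = (17^8)^2 ≡ 514^2 = 264196 ≡ 842 (mod 1447)
17^32 = (17^16)^2 ≡ 842^2 = 708964 ≡ 1381 (mod 1447)
17^51 = 17^32 · 17^16 · 17^2 · 17^1 ≡ 1381 · 842 · 289 · 17 ≡ 512 (mod 1447).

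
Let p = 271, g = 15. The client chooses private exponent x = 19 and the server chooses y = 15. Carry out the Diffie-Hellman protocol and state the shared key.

The server sends B = g^y mod p = 15^15 mod 271.
15^1 ≡ 15 (mod 271)
15^2 = (15^1)^2 ≡ 15^2 = 225 ≡ 225 (mod 271)
15^4 = (15^2)^2 ≡ 225^2 = 50625 ≡ 219 (mod 271)
15^8 = (15^4)^2 ≡ 219^2 = 47961 ≡ 265 (mod 271)
15^15 = 15^8 · 15^4 · 15^2 · 15^1 ≡ 265 · 219 · 225 · 15 ≡ 165 (mod 271).
So B = 165. The client then computes K = B^x mod p = 165^19 mod 271.
165^1 ≡ 165 (mod 271)
165^2 = (165^1)^2 ≡ 165^2 = 27225 ≡ 125 (mod 271)
165^4 = (165^2)^2 ≡ 125^2 = 15625 ≡ 178 (mod 271)
165^8 = (165^4)^2 ≡ 178^2 = 31684 ≡ 248 (mod 271)
165^16 = (165^8)^2 ≡ 248^2 = 61504 ≡ 258 (mod 271)
165^19 = 165^16 · 165^2 · 165^1 ≡ 258 · 125 · 165 ≡ 165 (mod 271).

165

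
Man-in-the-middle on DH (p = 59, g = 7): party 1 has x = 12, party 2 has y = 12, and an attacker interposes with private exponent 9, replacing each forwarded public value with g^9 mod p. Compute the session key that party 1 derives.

57

Party 1 receives an attacker's public value M = 7^9 mod 59 instead of the honest one.
7^1 ≡ 7 (mod 59)
7^2 = (7^1)^2 ≡ 7^2 = 49 ≡ 49 (mod 59)
7^4 = (7^2)^2 ≡ 49^2 = 2401 ≡ 41 (mod 59)
7^8 = (7^4)^2 ≡ 41^2 = 1681 ≡ 29 (mod 59)
7^9 = 7^8 · 7^1 ≡ 29 · 7 ≡ 26 (mod 59).
So M = 26. Party 1 computes K = M^12 mod 59.
26^1 ≡ 26 (mod 59)
26^2 = (26^1)^2 ≡ 26^2 = 676 ≡ 27 (mod 59)
26^4 = (26^2)^2 ≡ 27^2 = 729 ≡ 21 (mod 59)
26^8 = (26^4)^2 ≡ 21^2 = 441 ≡ 28 (mod 59)
26^12 = 26^8 · 26^4 ≡ 28 · 21 ≡ 57 (mod 59).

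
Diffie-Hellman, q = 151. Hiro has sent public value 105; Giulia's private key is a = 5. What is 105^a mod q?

118

Shared key K = 105^5 mod 151.
105^1 ≡ 105 (mod 151)
105^2 = (105^1)^2 ≡ 105^2 = 11025 ≡ 2 (mod 151)
105^4 = (105^2)^2 ≡ 2^2 = 4 ≡ 4 (mod 151)
105^5 = 105^4 · 105^1 ≡ 4 · 105 ≡ 118 (mod 151).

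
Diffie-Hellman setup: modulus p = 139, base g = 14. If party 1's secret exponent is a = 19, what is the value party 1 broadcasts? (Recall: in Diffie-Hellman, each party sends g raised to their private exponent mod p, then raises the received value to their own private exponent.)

8

Public value = 14^19 (mod 139).
14^1 ≡ 14 (mod 139)
14^2 = (14^1)^2 ≡ 14^2 = 196 ≡ 57 (mod 139)
14^4 = (14^2)^2 ≡ 57^2 = 3249 ≡ 52 (mod 139)
14^8 = (14^4)^2 ≡ 52^2 = 2704 ≡ 63 (mod 139)
14^16 = (14^8)^2 ≡ 63^2 = 3969 ≡ 77 (mod 139)
14^19 = 14^16 · 14^2 · 14^1 ≡ 77 · 57 · 14 ≡ 8 (mod 139).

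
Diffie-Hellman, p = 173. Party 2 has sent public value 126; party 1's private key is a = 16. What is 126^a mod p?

Shared key K = 126^16 mod 173.
126^1 ≡ 126 (mod 173)
126^2 = (126^1)^2 ≡ 126^2 = 15876 ≡ 133 (mod 173)
126^4 = (126^2)^2 ≡ 133^2 = 17689 ≡ 43 (mod 173)
126^8 = (126^4)^2 ≡ 43^2 = 1849 ≡ 119 (mod 173)
126^16 = (126^8)^2 ≡ 119^2 = 14161 ≡ 148 (mod 173)

148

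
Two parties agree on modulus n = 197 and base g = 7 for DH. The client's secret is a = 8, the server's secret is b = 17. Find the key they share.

90

The server sends B = g^b mod n = 7^17 mod 197.
7^1 ≡ 7 (mod 197)
7^2 = (7^1)^2 ≡ 7^2 = 49 ≡ 49 (mod 197)
7^4 = (7^2)^2 ≡ 49^2 = 2401 ≡ 37 (mod 197)
7^8 = (7^4)^2 ≡ 37^2 = 1369 ≡ 187 (mod 197)
7^16 = (7^8)^2 ≡ 187^2 = 34969 ≡ 100 (mod 197)
7^17 = 7^16 · 7^1 ≡ 100 · 7 ≡ 109 (mod 197).
So B = 109. The client then computes K = B^a mod n = 109^8 mod 197.
109^1 ≡ 109 (mod 197)
109^2 = (109^1)^2 ≡ 109^2 = 11881 ≡ 61 (mod 197)
109^4 = (109^2)^2 ≡ 61^2 = 3721 ≡ 175 (mod 197)
109^8 = (109^4)^2 ≡ 175^2 = 30625 ≡ 90 (mod 197)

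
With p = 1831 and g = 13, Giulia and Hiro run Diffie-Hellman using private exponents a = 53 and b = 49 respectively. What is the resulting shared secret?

Hiro sends B = g^b mod p = 13^49 mod 1831.
13^1 ≡ 13 (mod 1831)
13^2 = (13^1)^2 ≡ 13^2 = 169 ≡ 169 (mod 1831)
13^4 = (13^2)^2 ≡ 169^2 = 28561 ≡ 1096 (mod 1831)
13^8 = (13^4)^2 ≡ 1096^2 = 1201216 ≡ 80 (mod 1831)
13^16 = (13^8)^2 ≡ 80^2 = 6400 ≡ 907 (mod 1831)
13^32 = (13^16)^2 ≡ 907^2 = 822649 ≡ 530 (mod 1831)
13^49 = 13^32 · 13^16 · 13^1 ≡ 530 · 907 · 13 ≡ 27 (mod 1831).
So B = 27. Giulia then computes K = B^a mod p = 27^53 mod 1831.
27^1 ≡ 27 (mod 1831)
27^2 = (27^1)^2 ≡ 27^2 = 729 ≡ 729 (mod 1831)
27^4 = (27^2)^2 ≡ 729^2 = 531441 ≡ 451 (mod 1831)
27^8 = (27^4)^2 ≡ 451^2 = 203401 ≡ 160 (mod 1831)
27^16 = (27^8)^2 ≡ 160^2 = 25600 ≡ 1797 (mod 1831)
27^32 = (27^16)^2 ≡ 1797^2 = 3229209 ≡ 1156 (mod 1831)
27^53 = 27^32 · 27^16 · 27^4 · 27^1 ≡ 1156 · 1797 · 451 · 27 ≡ 282 (mod 1831).

282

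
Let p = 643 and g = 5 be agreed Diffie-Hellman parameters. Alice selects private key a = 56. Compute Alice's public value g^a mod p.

535

Public value = 5^56 mod 643.
5^1 ≡ 5 (mod 643)
5^2 = (5^1)^2 ≡ 5^2 = 25 ≡ 25 (mod 643)
5^4 = (5^2)^2 ≡ 25^2 = 625 ≡ 625 (mod 643)
5^8 = (5^4)^2 ≡ 625^2 = 390625 ≡ 324 (mod 643)
5^16 = (5^8)^2 ≡ 324^2 = 104976 ≡ 167 (mod 643)
5^32 = (5^16)^2 ≡ 167^2 = 27889 ≡ 240 (mod 643)
5^56 = 5^32 · 5^16 · 5^8 ≡ 240 · 167 · 324 ≡ 535 (mod 643).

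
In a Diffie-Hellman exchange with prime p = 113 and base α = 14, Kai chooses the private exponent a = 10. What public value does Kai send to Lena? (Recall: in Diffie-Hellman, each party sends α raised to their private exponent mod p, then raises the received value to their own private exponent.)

Public value = 14^10 mod 113.
14^1 ≡ 14 (mod 113)
14^2 = (14^1)^2 ≡ 14^2 = 196 ≡ 83 (mod 113)
14^4 = (14^2)^2 ≡ 83^2 = 6889 ≡ 109 (mod 113)
14^8 = (14^4)^2 ≡ 109^2 = 11881 ≡ 16 (mod 113)
14^10 = 14^8 · 14^2 ≡ 16 · 83 ≡ 85 (mod 113).

85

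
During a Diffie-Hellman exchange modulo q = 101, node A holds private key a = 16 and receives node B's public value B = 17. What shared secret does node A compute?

84

Shared key K = 17^16 mod 101.
17^1 ≡ 17 (mod 101)
17^2 = (17^1)^2 ≡ 17^2 = 289 ≡ 87 (mod 101)
17^4 = (17^2)^2 ≡ 87^2 = 7569 ≡ 95 (mod 101)
17^8 = (17^4)^2 ≡ 95^2 = 9025 ≡ 36 (mod 101)
17^16 = (17^8)^2 ≡ 36^2 = 1296 ≡ 84 (mod 101)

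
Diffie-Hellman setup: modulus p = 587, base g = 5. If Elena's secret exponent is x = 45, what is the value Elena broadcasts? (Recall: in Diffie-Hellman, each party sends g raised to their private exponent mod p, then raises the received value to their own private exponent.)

232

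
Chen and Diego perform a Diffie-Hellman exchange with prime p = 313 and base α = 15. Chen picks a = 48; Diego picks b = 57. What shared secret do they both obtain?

103

Diego sends B = α^b mod p = 15^57 mod 313.
15^1 ≡ 15 (mod 313)
15^2 = (15^1)^2 ≡ 15^2 = 225 ≡ 225 (mod 313)
15^4 = (15^2)^2 ≡ 225^2 = 50625 ≡ 232 (mod 313)
15^8 = (15^4)^2 ≡ 232^2 = 53824 ≡ 301 (mod 313)
15^16 = (15^8)^2 ≡ 301^2 = 90601 ≡ 144 (mod 313)
15^32 = (15^16)^2 ≡ 144^2 = 20736 ≡ 78 (mod 313)
15^57 = 15^32 · 15^16 · 15^8 · 15^1 ≡ 78 · 144 · 301 · 15 ≡ 220 (mod 313).
So B = 220. Chen then computes K = B^a mod p = 220^48 mod 313.
220^1 ≡ 220 (mod 313)
220^2 = (220^1)^2 ≡ 220^2 = 48400 ≡ 198 (mod 313)
220^4 = (220^2)^2 ≡ 198^2 = 39204 ≡ 79 (mod 313)
220^8 = (220^4)^2 ≡ 79^2 = 6241 ≡ 294 (mod 313)
220^16 = (220^8)^2 ≡ 294^2 = 86436 ≡ 48 (mod 313)
220^32 = (220^16)^2 ≡ 48^2 = 2304 ≡ 113 (mod 313)
220^48 = 220^32 · 220^16 ≡ 113 · 48 ≡ 103 (mod 313).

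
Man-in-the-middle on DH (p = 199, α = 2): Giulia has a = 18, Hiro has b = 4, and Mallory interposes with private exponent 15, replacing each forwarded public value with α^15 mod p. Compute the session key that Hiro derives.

182

Hiro receives Mallory's public value M = 2^15 mod 199 instead of the honest one.
2^1 ≡ 2 (mod 199)
2^2 = (2^1)^2 ≡ 2^2 = 4 ≡ 4 (mod 199)
2^4 = (2^2)^2 ≡ 4^2 = 16 ≡ 16 (mod 199)
2^8 = (2^4)^2 ≡ 16^2 = 256 ≡ 57 (mod 199)
2^15 = 2^8 · 2^4 · 2^2 · 2^1 ≡ 57 · 16 · 4 · 2 ≡ 132 (mod 199).
So M = 132. Hiro computes K = M^4 mod 199.
132^1 ≡ 132 (mod 199)
132^2 = (132^1)^2 ≡ 132^2 = 17424 ≡ 111 (mod 199)
132^4 = (132^2)^2 ≡ 111^2 = 12321 ≡ 182 (mod 199)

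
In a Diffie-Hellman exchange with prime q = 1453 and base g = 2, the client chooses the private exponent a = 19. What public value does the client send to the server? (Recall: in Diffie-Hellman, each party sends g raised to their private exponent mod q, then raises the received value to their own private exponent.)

1208

Public value = 2^19 (mod 1453).
2^1 ≡ 2 (mod 1453)
2^2 = (2^1)^2 ≡ 2^2 = 4 ≡ 4 (mod 1453)
2^4 = (2^2)^2 ≡ 4^2 = 16 ≡ 16 (mod 1453)
2^8 = (2^4)^2 ≡ 16^2 = 256 ≡ 256 (mod 1453)
2^16 = (2^8)^2 ≡ 256^2 = 65536 ≡ 151 (mod 1453)
2^19 = 2^16 · 2^2 · 2^1 ≡ 151 · 4 · 2 ≡ 1208 (mod 1453).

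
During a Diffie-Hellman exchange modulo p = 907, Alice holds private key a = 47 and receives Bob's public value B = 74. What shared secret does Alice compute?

Shared key K = 74^47 mod 907.
74^1 ≡ 74 (mod 907)
74^2 = (74^1)^2 ≡ 74^2 = 5476 ≡ 34 (mod 907)
74^4 = (74^2)^2 ≡ 34^2 = 1156 ≡ 249 (mod 907)
74^8 = (74^4)^2 ≡ 249^2 = 62001 ≡ 325 (mod 907)
74^16 = (74^8)^2 ≡ 325^2 = 105625 ≡ 413 (mod 907)
74^32 = (74^16)^2 ≡ 413^2 = 170569 ≡ 53 (mod 907)
74^47 = 74^32 · 74^8 · 74^4 · 74^2 · 74^1 ≡ 53 · 325 · 249 · 34 · 74 ≡ 210 (mod 907).

210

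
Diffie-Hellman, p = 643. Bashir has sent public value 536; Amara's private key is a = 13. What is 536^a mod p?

Shared key K = 536^13 mod 643.
536^1 ≡ 536 (mod 643)
536^2 = (536^1)^2 ≡ 536^2 = 287296 ≡ 518 (mod 643)
536^4 = (536^2)^2 ≡ 518^2 = 268324 ≡ 193 (mod 643)
536^8 = (536^4)^2 ≡ 193^2 = 37249 ≡ 598 (mod 643)
536^13 = 536^8 · 536^4 · 536^1 ≡ 598 · 193 · 536 ≡ 160 (mod 643).

160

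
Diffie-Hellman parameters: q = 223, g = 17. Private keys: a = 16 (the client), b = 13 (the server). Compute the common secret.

41

The client sends A = g^a mod q = 17^16 mod 223.
17^1 ≡ 17 (mod 223)
17^2 = (17^1)^2 ≡ 17^2 = 289 ≡ 66 (mod 223)
17^4 = (17^2)^2 ≡ 66^2 = 4356 ≡ 119 (mod 223)
17^8 = (17^4)^2 ≡ 119^2 = 14161 ≡ 112 (mod 223)
17^16 = (17^8)^2 ≡ 112^2 = 12544 ≡ 56 (mod 223)
So A = 56. The server then computes K = A^b mod q = 56^13 mod 223.
56^1 ≡ 56 (mod 223)
56^2 = (56^1)^2 ≡ 56^2 = 3136 ≡ 14 (mod 223)
56^4 = (56^2)^2 ≡ 14^2 = 196 ≡ 196 (mod 223)
56^8 = (56^4)^2 ≡ 196^2 = 38416 ≡ 60 (mod 223)
56^13 = 56^8 · 56^4 · 56^1 ≡ 60 · 196 · 56 ≡ 41 (mod 223).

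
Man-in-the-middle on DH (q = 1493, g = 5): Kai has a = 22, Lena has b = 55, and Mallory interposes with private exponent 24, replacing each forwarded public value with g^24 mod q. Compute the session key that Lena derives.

Lena receives Mallory's public value M = 5^24 mod 1493 instead of the honest one.
5^1 ≡ 5 (mod 1493)
5^2 = (5^1)^2 ≡ 5^2 = 25 ≡ 25 (mod 1493)
5^4 = (5^2)^2 ≡ 25^2 = 625 ≡ 625 (mod 1493)
5^8 = (5^4)^2 ≡ 625^2 = 390625 ≡ 952 (mod 1493)
5^16 = (5^8)^2 ≡ 952^2 = 906304 ≡ 53 (mod 1493)
5^24 = 5^16 · 5^8 ≡ 53 · 952 ≡ 1187 (mod 1493).
So M = 1187. Lena computes K = M^55 mod 1493.
1187^1 ≡ 1187 (mod 1493)
1187^2 = (1187^1)^2 ≡ 1187^2 = 1408969 ≡ 1070 (mod 1493)
1187^4 = (1187^2)^2 ≡ 1070^2 = 1144900 ≡ 1262 (mod 1493)
1187^8 = (1187^4)^2 ≡ 1262^2 = 1592644 ≡ 1106 (mod 1493)
1187^16 = (1187^8)^2 ≡ 1106^2 = 1223236 ≡ 469 (mod 1493)
1187^32 = (1187^16)^2 ≡ 469^2 = 219961 ≡ 490 (mod 1493)
1187^55 = 1187^32 · 1187^16 · 1187^4 · 1187^2 · 1187^1 ≡ 490 · 469 · 1262 · 1070 · 1187 ≡ 34 (mod 1493).

34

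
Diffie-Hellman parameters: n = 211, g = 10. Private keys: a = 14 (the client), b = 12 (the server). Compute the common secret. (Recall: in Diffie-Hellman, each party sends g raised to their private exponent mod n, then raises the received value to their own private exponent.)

55

The server sends B = g^b mod n = 10^12 mod 211.
10^1 ≡ 10 (mod 211)
10^2 = (10^1)^2 ≡ 10^2 = 100 ≡ 100 (mod 211)
10^4 = (10^2)^2 ≡ 100^2 = 10000 ≡ 83 (mod 211)
10^8 = (10^4)^2 ≡ 83^2 = 6889 ≡ 137 (mod 211)
10^12 = 10^8 · 10^4 ≡ 137 · 83 ≡ 188 (mod 211).
So B = 188. The client then computes K = B^a mod n = 188^14 mod 211.
188^1 ≡ 188 (mod 211)
188^2 = (188^1)^2 ≡ 188^2 = 35344 ≡ 107 (mod 211)
188^4 = (188^2)^2 ≡ 107^2 = 11449 ≡ 55 (mod 211)
188^8 = (188^4)^2 ≡ 55^2 = 3025 ≡ 71 (mod 211)
188^14 = 188^8 · 188^4 · 188^2 ≡ 71 · 55 · 107 ≡ 55 (mod 211).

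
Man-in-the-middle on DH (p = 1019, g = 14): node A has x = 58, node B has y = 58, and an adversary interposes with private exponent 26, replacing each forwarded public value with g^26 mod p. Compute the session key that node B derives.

Node B receives an adversary's public value M = 14^26 mod 1019 instead of the honest one.
14^1 ≡ 14 (mod 1019)
14^2 = (14^1)^2 ≡ 14^2 = 196 ≡ 196 (mod 1019)
14^4 = (14^2)^2 ≡ 196^2 = 38416 ≡ 713 (mod 1019)
14^8 = (14^4)^2 ≡ 713^2 = 508369 ≡ 907 (mod 1019)
14^16 = (14^8)^2 ≡ 907^2 = 822649 ≡ 316 (mod 1019)
14^26 = 14^16 · 14^8 · 14^2 ≡ 316 · 907 · 196 ≡ 520 (mod 1019).
So M = 520. Node B computes K = M^58 mod 1019.
520^1 ≡ 520 (mod 1019)
520^2 = (520^1)^2 ≡ 520^2 = 270400 ≡ 365 (mod 1019)
520^4 = (520^2)^2 ≡ 365^2 = 133225 ≡ 755 (mod 1019)
520^8 = (520^4)^2 ≡ 755^2 = 570025 ≡ 404 (mod 1019)
520^16 = (520^8)^2 ≡ 404^2 = 163216 ≡ 176 (mod 1019)
520^32 = (520^16)^2 ≡ 176^2 = 30976 ≡ 406 (mod 1019)
520^58 = 520^32 · 520^16 · 520^8 · 520^2 ≡ 406 · 176 · 404 · 365 ≡ 533 (mod 1019).

533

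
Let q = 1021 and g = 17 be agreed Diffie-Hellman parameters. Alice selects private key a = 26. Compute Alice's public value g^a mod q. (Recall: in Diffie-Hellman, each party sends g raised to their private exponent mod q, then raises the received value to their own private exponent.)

872

Public value = 17^26 mod 1021.
17^1 ≡ 17 (mod 1021)
17^2 = (17^1)^2 ≡ 17^2 = 289 ≡ 289 (mod 1021)
17^4 = (17^2)^2 ≡ 289^2 = 83521 ≡ 820 (mod 1021)
17^8 = (17^4)^2 ≡ 820^2 = 672400 ≡ 582 (mod 1021)
17^16 = (17^8)^2 ≡ 582^2 = 338724 ≡ 773 (mod 1021)
17^26 = 17^16 · 17^8 · 17^2 ≡ 773 · 582 · 289 ≡ 872 (mod 1021).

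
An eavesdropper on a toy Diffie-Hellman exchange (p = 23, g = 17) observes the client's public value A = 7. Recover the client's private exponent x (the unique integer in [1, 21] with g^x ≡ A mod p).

Try successive powers of 17 modulo 23:
17^1 ≡ 17
17^2 ≡ 13
17^3 ≡ 14
17^4 ≡ 8
17^5 ≡ 21
17^6 ≡ 12
17^7 ≡ 20
17^8 ≡ 18
17^9 ≡ 7
Found: x = 9.

9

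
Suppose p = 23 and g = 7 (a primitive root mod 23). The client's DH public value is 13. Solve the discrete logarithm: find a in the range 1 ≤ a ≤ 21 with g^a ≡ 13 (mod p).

Try successive powers of 7 modulo 23:
7^1 ≡ 7
7^2 ≡ 3
7^3 ≡ 21
7^4 ≡ 9
7^5 ≡ 17
7^6 ≡ 4
7^7 ≡ 5
7^8 ≡ 12
7^9 ≡ 15
7^10 ≡ 13
Found: a = 10.

10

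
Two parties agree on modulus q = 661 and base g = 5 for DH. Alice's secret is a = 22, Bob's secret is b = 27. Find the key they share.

Bob sends B = g^b mod q = 5^27 mod 661.
5^1 ≡ 5 (mod 661)
5^2 = (5^1)^2 ≡ 5^2 = 25 ≡ 25 (mod 661)
5^4 = (5^2)^2 ≡ 25^2 = 625 ≡ 625 (mod 661)
5^8 = (5^4)^2 ≡ 625^2 = 390625 ≡ 635 (mod 661)
5^16 = (5^8)^2 ≡ 635^2 = 403225 ≡ 15 (mod 661)
5^27 = 5^16 · 5^8 · 5^2 · 5^1 ≡ 15 · 635 · 25 · 5 ≡ 164 (mod 661).
So B = 164. Alice then computes K = B^a mod q = 164^22 mod 661.
164^1 ≡ 164 (mod 661)
164^2 = (164^1)^2 ≡ 164^2 = 26896 ≡ 456 (mod 661)
164^4 = (164^2)^2 ≡ 456^2 = 207936 ≡ 382 (mod 661)
164^8 = (164^4)^2 ≡ 382^2 = 145924 ≡ 504 (mod 661)
164^16 = (164^8)^2 ≡ 504^2 = 254016 ≡ 192 (mod 661)
164^22 = 164^16 · 164^4 · 164^2 ≡ 192 · 382 · 456 ≡ 247 (mod 661).

247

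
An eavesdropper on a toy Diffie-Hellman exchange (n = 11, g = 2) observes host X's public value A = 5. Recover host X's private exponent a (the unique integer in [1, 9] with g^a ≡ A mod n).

Try successive powers of 2 modulo 11:
2^1 ≡ 2
2^2 ≡ 4
2^3 ≡ 8
2^4 ≡ 5
Found: a = 4.

4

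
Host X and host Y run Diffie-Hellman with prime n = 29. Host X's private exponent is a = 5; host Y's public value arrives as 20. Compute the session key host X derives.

Shared key K = 20^5 mod 29.
20^1 ≡ 20 (mod 29)
20^2 = (20^1)^2 ≡ 20^2 = 400 ≡ 23 (mod 29)
20^4 = (20^2)^2 ≡ 23^2 = 529 ≡ 7 (mod 29)
20^5 = 20^4 · 20^1 ≡ 7 · 20 ≡ 24 (mod 29).

24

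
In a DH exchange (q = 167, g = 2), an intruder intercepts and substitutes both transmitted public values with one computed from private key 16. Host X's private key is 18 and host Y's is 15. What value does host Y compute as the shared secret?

Host Y receives an intruder's public value M = 2^16 mod 167 instead of the honest one.
2^1 ≡ 2 (mod 167)
2^2 = (2^1)^2 ≡ 2^2 = 4 ≡ 4 (mod 167)
2^4 = (2^2)^2 ≡ 4^2 = 16 ≡ 16 (mod 167)
2^8 = (2^4)^2 ≡ 16^2 = 256 ≡ 89 (mod 167)
2^16 = (2^8)^2 ≡ 89^2 = 7921 ≡ 72 (mod 167)
So M = 72. Host Y computes K = M^15 mod 167.
72^1 ≡ 72 (mod 167)
72^2 = (72^1)^2 ≡ 72^2 = 5184 ≡ 7 (mod 167)
72^4 = (72^2)^2 ≡ 7^2 = 49 ≡ 49 (mod 167)
72^8 = (72^4)^2 ≡ 49^2 = 2401 ≡ 63 (mod 167)
72^15 = 72^8 · 72^4 · 72^2 · 72^1 ≡ 63 · 49 · 7 · 72 ≡ 76 (mod 167).

76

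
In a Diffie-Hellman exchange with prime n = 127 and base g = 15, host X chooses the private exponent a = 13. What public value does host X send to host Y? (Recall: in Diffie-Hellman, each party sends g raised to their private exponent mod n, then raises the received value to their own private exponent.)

Public value = 15^13 (mod 127).
15^1 ≡ 15 (mod 127)
15^2 = (15^1)^2 ≡ 15^2 = 225 ≡ 98 (mod 127)
15^4 = (15^2)^2 ≡ 98^2 = 9604 ≡ 79 (mod 127)
15^8 = (15^4)^2 ≡ 79^2 = 6241 ≡ 18 (mod 127)
15^13 = 15^8 · 15^4 · 15^1 ≡ 18 · 79 · 15 ≡ 121 (mod 127).

121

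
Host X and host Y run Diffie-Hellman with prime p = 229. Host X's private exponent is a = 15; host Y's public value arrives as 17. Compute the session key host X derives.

161

Shared key K = 17^15 mod 229.
17^1 ≡ 17 (mod 229)
17^2 = (17^1)^2 ≡ 17^2 = 289 ≡ 60 (mod 229)
17^4 = (17^2)^2 ≡ 60^2 = 3600 ≡ 165 (mod 229)
17^8 = (17^4)^2 ≡ 165^2 = 27225 ≡ 203 (mod 229)
17^15 = 17^8 · 17^4 · 17^2 · 17^1 ≡ 203 · 165 · 60 · 17 ≡ 161 (mod 229).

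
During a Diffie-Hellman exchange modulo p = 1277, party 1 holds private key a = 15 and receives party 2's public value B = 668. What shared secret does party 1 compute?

Shared key K = 668^15 mod 1277.
668^1 ≡ 668 (mod 1277)
668^2 = (668^1)^2 ≡ 668^2 = 446224 ≡ 551 (mod 1277)
668^4 = (668^2)^2 ≡ 551^2 = 303601 ≡ 952 (mod 1277)
668^8 = (668^4)^2 ≡ 952^2 = 906304 ≡ 911 (mod 1277)
668^15 = 668^8 · 668^4 · 668^2 · 668^1 ≡ 911 · 952 · 551 · 668 ≡ 277 (mod 1277).

277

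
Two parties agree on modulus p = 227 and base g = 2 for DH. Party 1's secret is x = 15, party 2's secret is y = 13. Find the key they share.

Party 2 sends B = g^y mod p = 2^13 mod 227.
2^1 ≡ 2 (mod 227)
2^2 = (2^1)^2 ≡ 2^2 = 4 ≡ 4 (mod 227)
2^4 = (2^2)^2 ≡ 4^2 = 16 ≡ 16 (mod 227)
2^8 = (2^4)^2 ≡ 16^2 = 256 ≡ 29 (mod 227)
2^13 = 2^8 · 2^4 · 2^1 ≡ 29 · 16 · 2 ≡ 20 (mod 227).
So B = 20. Party 1 then computes K = B^x mod p = 20^15 mod 227.
20^1 ≡ 20 (mod 227)
20^2 = (20^1)^2 ≡ 20^2 = 400 ≡ 173 (mod 227)
20^4 = (20^2)^2 ≡ 173^2 = 29929 ≡ 192 (mod 227)
20^8 = (20^4)^2 ≡ 192^2 = 36864 ≡ 90 (mod 227)
20^15 = 20^8 · 20^4 · 20^2 · 20^1 ≡ 90 · 192 · 173 · 20 ≡ 178 (mod 227).

178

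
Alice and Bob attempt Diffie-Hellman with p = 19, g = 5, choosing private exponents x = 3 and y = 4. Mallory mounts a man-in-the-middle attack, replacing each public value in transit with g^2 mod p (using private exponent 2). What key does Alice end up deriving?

7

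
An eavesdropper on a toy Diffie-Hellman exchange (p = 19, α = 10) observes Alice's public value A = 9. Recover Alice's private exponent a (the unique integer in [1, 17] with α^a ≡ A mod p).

10

Try successive powers of 10 modulo 19:
10^1 ≡ 10
10^2 ≡ 5
10^3 ≡ 12
10^4 ≡ 6
10^5 ≡ 3
10^6 ≡ 11
10^7 ≡ 15
10^8 ≡ 17
10^9 ≡ 18
10^10 ≡ 9
Found: a = 10.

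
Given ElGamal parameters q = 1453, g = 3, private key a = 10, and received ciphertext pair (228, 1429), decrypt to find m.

456

Shared mask s = c₁^a mod q = 228^10 mod 1453.
228^1 ≡ 228 (mod 1453)
228^2 = (228^1)^2 ≡ 228^2 = 51984 ≡ 1129 (mod 1453)
228^4 = (228^2)^2 ≡ 1129^2 = 1274641 ≡ 360 (mod 1453)
228^8 = (228^4)^2 ≡ 360^2 = 129600 ≡ 283 (mod 1453)
228^10 = 228^8 · 228^2 ≡ 283 · 1129 ≡ 1300 (mod 1453).
So s = 1300; s⁻¹ ≡ 1434 (mod 1453).
m = c₂ · s⁻¹ mod 1453 = 1429 · 1434 mod 1453 = 456.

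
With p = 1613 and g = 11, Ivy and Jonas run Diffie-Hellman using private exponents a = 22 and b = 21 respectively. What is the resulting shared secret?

Jonas sends B = g^b mod p = 11^21 mod 1613.
11^1 ≡ 11 (mod 1613)
11^2 = (11^1)^2 ≡ 11^2 = 121 ≡ 121 (mod 1613)
11^4 = (11^2)^2 ≡ 121^2 = 14641 ≡ 124 (mod 1613)
11^8 = (11^4)^2 ≡ 124^2 = 15376 ≡ 859 (mod 1613)
11^16 = (11^8)^2 ≡ 859^2 = 737881 ≡ 740 (mod 1613)
11^21 = 11^16 · 11^4 · 11^1 ≡ 740 · 124 · 11 ≡ 1235 (mod 1613).
So B = 1235. Ivy then computes K = B^a mod p = 1235^22 mod 1613.
1235^1 ≡ 1235 (mod 1613)
1235^2 = (1235^1)^2 ≡ 1235^2 = 1525225 ≡ 940 (mod 1613)
1235^4 = (1235^2)^2 ≡ 940^2 = 883600 ≡ 1289 (mod 1613)
1235^8 = (1235^4)^2 ≡ 1289^2 = 1661521 ≡ 131 (mod 1613)
1235^16 = (1235^8)^2 ≡ 131^2 = 17161 ≡ 1031 (mod 1613)
1235^22 = 1235^16 · 1235^4 · 1235^2 ≡ 1031 · 1289 · 940 ≡ 1350 (mod 1613).

1350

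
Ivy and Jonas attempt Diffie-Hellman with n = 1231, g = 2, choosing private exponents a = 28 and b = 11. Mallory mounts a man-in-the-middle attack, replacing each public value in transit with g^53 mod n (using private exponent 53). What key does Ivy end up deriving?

676

Ivy receives Mallory's public value M = 2^53 mod 1231 instead of the honest one.
2^1 ≡ 2 (mod 1231)
2^2 = (2^1)^2 ≡ 2^2 = 4 ≡ 4 (mod 1231)
2^4 = (2^2)^2 ≡ 4^2 = 16 ≡ 16 (mod 1231)
2^8 = (2^4)^2 ≡ 16^2 = 256 ≡ 256 (mod 1231)
2^16 = (2^8)^2 ≡ 256^2 = 65536 ≡ 293 (mod 1231)
2^32 = (2^16)^2 ≡ 293^2 = 85849 ≡ 910 (mod 1231)
2^53 = 2^32 · 2^16 · 2^4 · 2^1 ≡ 910 · 293 · 16 · 2 ≡ 99 (mod 1231).
So M = 99. Ivy computes K = M^28 mod 1231.
99^1 ≡ 99 (mod 1231)
99^2 = (99^1)^2 ≡ 99^2 = 9801 ≡ 1184 (mod 1231)
99^4 = (99^2)^2 ≡ 1184^2 = 1401856 ≡ 978 (mod 1231)
99^8 = (99^4)^2 ≡ 978^2 = 956484 ≡ 1228 (mod 1231)
99^16 = (99^8)^2 ≡ 1228^2 = 1507984 ≡ 9 (mod 1231)
99^28 = 99^16 · 99^8 · 99^4 ≡ 9 · 1228 · 978 ≡ 676 (mod 1231).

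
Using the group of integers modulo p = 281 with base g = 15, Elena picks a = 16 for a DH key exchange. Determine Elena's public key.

Public value = 15^16 mod 281.
15^1 ≡ 15 (mod 281)
15^2 = (15^1)^2 ≡ 15^2 = 225 ≡ 225 (mod 281)
15^4 = (15^2)^2 ≡ 225^2 = 50625 ≡ 45 (mod 281)
15^8 = (15^4)^2 ≡ 45^2 = 2025 ≡ 58 (mod 281)
15^16 = (15^8)^2 ≡ 58^2 = 3364 ≡ 273 (mod 281)

273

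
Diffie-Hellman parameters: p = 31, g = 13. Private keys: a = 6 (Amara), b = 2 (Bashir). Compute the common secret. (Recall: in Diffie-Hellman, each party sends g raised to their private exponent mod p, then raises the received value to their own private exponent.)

Bashir sends B = g^b mod p = 13^2 mod 31.
13^1 ≡ 13 (mod 31)
13^2 = (13^1)^2 ≡ 13^2 = 169 ≡ 14 (mod 31)
So B = 14. Amara then computes K = B^a mod p = 14^6 mod 31.
14^1 ≡ 14 (mod 31)
14^2 = (14^1)^2 ≡ 14^2 = 196 ≡ 10 (mod 31)
14^4 = (14^2)^2 ≡ 10^2 = 100 ≡ 7 (mod 31)
14^6 = 14^4 · 14^2 ≡ 7 · 10 ≡ 8 (mod 31).

8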